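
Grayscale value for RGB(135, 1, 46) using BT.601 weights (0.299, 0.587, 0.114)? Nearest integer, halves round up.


Gray = 0.299×R + 0.587×G + 0.114×B
Gray = 0.299×135 + 0.587×1 + 0.114×46
Gray = 40.365 + 0.587 + 5.244
Gray = 46.196 → round half up → 46
Gray = 46


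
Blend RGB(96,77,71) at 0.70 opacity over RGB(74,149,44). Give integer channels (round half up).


C = α×F + (1-α)×B, with 1-α = 0.30
R: 0.70×96 + 0.30×74 = 67.20 + 22.20 = 89.40 → 89
G: 0.70×77 + 0.30×149 = 53.90 + 44.70 = 98.60 → 99
B: 0.70×71 + 0.30×44 = 49.70 + 13.20 = 62.90 → 63
= RGB(89, 99, 63)


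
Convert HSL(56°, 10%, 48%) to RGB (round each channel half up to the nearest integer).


H=56°, S=0.10, L=0.48
C = (1-|2L-1|)×S = (1-|-0.04|)×0.10 = 0.096
H' = H/60 = 56/60 ≈ 0.9333; X = C×(1-|H' mod 2 - 1|) = 0.0896
m = L - C/2 = 0.48 - 0.048 = 0.432
Sector ⌊H'⌋ = 0 → (R',G',B') = (0.096, 0.0896, 0.0)
RGB = ((R'+m)×255, (G'+m)×255, (B'+m)×255) = (134.64, 133.008, 110.16)
Round half up → RGB(135, 133, 110)


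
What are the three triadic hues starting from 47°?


Triadic: equally spaced at 120° intervals
H1 = 47°
H2 = (47 + 120) mod 360 = 167°
H3 = (47 + 240) mod 360 = 287°
Triadic = 47°, 167°, 287°


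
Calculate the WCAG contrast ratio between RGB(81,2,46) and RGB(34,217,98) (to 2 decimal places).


Linearize each sRGB channel c=v/255: c/12.92 if c ≤ 0.04045 else ((c+0.055)/1.055)^2.4
L = 0.2126×R_lin + 0.7152×G_lin + 0.0722×B_lin
Color 1 (81,2,46):
  R=81: 81/255≈0.3176 > 0.04045 → ((0.3176+0.055)/1.055)^2.4 ≈ 0.08228
  G=2: 2/255≈0.0078 ≤ 0.04045 → 0.0078/12.92 ≈ 0.00061
  B=46: 46/255≈0.1804 > 0.04045 → ((0.1804+0.055)/1.055)^2.4 ≈ 0.02732
  L1 = 0.2126×0.08228 + 0.7152×0.00061 + 0.0722×0.02732 ≈ 0.01990
Color 2 (34,217,98):
  R=34: 34/255≈0.1333 > 0.04045 → ((0.1333+0.055)/1.055)^2.4 ≈ 0.01600
  G=217: 217/255≈0.8510 > 0.04045 → ((0.8510+0.055)/1.055)^2.4 ≈ 0.69387
  B=98: 98/255≈0.3843 > 0.04045 → ((0.3843+0.055)/1.055)^2.4 ≈ 0.12214
  L2 = 0.2126×0.01600 + 0.7152×0.69387 + 0.0722×0.12214 ≈ 0.50848
Lighter = 0.50848, Darker = 0.01990
Ratio = (L_lighter + 0.05) / (L_darker + 0.05)
Ratio = (0.50848 + 0.05) / (0.01990 + 0.05) = 0.55848 / 0.06990 ≈ 7.9896
Ratio ≈ 7.99:1


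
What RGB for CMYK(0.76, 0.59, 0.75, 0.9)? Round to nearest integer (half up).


R = 255 × (1-C) × (1-K) = 255 × 0.24 × 0.10 = 6.12 → 6
G = 255 × (1-M) × (1-K) = 255 × 0.41 × 0.10 = 10.455 → 10
B = 255 × (1-Y) × (1-K) = 255 × 0.25 × 0.10 = 6.375 → 6
= RGB(6, 10, 6)


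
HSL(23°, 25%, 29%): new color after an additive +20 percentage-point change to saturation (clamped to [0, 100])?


Original S = 25%
Adjustment = +20 percentage points
New S = 25 + (20) = 45
Clamp to [0, 100] → 45
= HSL(23°, 45%, 29%)


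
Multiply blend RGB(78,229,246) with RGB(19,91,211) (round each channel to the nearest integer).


Multiply: C = A×B/255, rounded to nearest integer
R: 78×19/255 = 1482/255 ≈ 5.812 → 6
G: 229×91/255 = 20839/255 ≈ 81.722 → 82
B: 246×211/255 = 51906/255 ≈ 203.553 → 204
= RGB(6, 82, 204)


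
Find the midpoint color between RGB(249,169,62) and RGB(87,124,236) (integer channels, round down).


Midpoint: each channel = ⌊(C₁+C₂)/2⌋
R: ⌊(249+87)/2⌋ = 168
G: ⌊(169+124)/2⌋ = 146
B: ⌊(62+236)/2⌋ = 149
= RGB(168, 146, 149)


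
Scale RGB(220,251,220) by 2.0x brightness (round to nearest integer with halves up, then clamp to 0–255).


Multiply each channel by 2.0, round half up, clamp to [0, 255]
R: 220×2.0 = 440 → clamp → 255
G: 251×2.0 = 502 → clamp → 255
B: 220×2.0 = 440 → clamp → 255
= RGB(255, 255, 255)


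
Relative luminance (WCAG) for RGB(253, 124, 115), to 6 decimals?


Linearize each channel (sRGB transfer function): c = v/255; c_lin = c/12.92 if c ≤ 0.04045, else ((c+0.055)/1.055)^2.4
  R: 253/255 ≈ 0.992157 > 0.04045 → ((0.992157+0.055)/1.055)^2.4 ≈ 0.982251
  G: 124/255 ≈ 0.486275 > 0.04045 → ((0.486275+0.055)/1.055)^2.4 ≈ 0.201556
  B: 115/255 ≈ 0.450980 > 0.04045 → ((0.450980+0.055)/1.055)^2.4 ≈ 0.171441
R_lin = 0.982251, G_lin = 0.201556, B_lin = 0.171441
L = 0.2126×R + 0.7152×G + 0.0722×B
L = 0.2126×0.982251 + 0.7152×0.201556 + 0.0722×0.171441
L ≈ 0.365358


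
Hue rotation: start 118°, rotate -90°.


New hue = (H + rotation) mod 360
New hue = (118 -90) mod 360
= 28 mod 360
= 28°


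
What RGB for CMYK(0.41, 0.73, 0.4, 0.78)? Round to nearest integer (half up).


R = 255 × (1-C) × (1-K) = 255 × 0.59 × 0.22 = 33.099 → 33
G = 255 × (1-M) × (1-K) = 255 × 0.27 × 0.22 = 15.147 → 15
B = 255 × (1-Y) × (1-K) = 255 × 0.60 × 0.22 = 33.66 → 34
= RGB(33, 15, 34)


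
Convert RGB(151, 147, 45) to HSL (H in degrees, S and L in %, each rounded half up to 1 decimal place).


Normalize: R'=151/255≈0.5922, G'=147/255≈0.5765, B'=45/255≈0.1765
Max=151/255, Min=45/255, Δ=Max-Min=106/255
L = (Max+Min)/2 = (151+45)/510 = 196/510 = 0.38431… → L = 38.4%
L ≤ 0.5 → S = Δ/(Max+Min) = 106/(151+45) = 106/196 = 0.54081… → S = 54.1%
(the 1/255 factors cancel in S and H, so raw channel differences can be used)
Max is R' → H = 60 × (((G-B)/Δ) mod 6) = 60 × (((147-45)/106) mod 6)
  102/106 = 0.9622…
  H = 60 × 0.9622… = 57.735…° → H = 57.7°
= HSL(57.7°, 54.1%, 38.4%)


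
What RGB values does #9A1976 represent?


9A → 154 (R)
19 → 25 (G)
76 → 118 (B)
= RGB(154, 25, 118)


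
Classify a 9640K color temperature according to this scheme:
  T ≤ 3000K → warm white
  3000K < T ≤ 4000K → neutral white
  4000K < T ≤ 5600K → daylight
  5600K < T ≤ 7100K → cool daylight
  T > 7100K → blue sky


Temperature: 9640K
9640K > 7100K → blue sky
Classification: blue sky


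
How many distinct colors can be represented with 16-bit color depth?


Colors = 2^bits = 2^16
= 65,536 colors


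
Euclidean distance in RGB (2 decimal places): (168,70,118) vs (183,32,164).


d = √[(R₁-R₂)² + (G₁-G₂)² + (B₁-B₂)²]
d = √[(168-183)² + (70-32)² + (118-164)²]
d = √[225 + 1444 + 2116]
d = √3785
d ≈ 61.52


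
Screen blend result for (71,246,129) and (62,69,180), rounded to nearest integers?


Screen: C = 255 - (255-A)×(255-B)/255, rounded to nearest integer
R: 255 - (255-71)×(255-62)/255 = 255 - 35512/255 ≈ 255 - 139.263 = 115.737 → 116
G: 255 - (255-246)×(255-69)/255 = 255 - 1674/255 ≈ 255 - 6.565 = 248.435 → 248
B: 255 - (255-129)×(255-180)/255 = 255 - 9450/255 ≈ 255 - 37.059 = 217.941 → 218
= RGB(116, 248, 218)


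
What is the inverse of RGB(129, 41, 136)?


Invert: (255-R, 255-G, 255-B)
R: 255-129 = 126
G: 255-41 = 214
B: 255-136 = 119
= RGB(126, 214, 119)


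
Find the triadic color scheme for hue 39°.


Triadic: equally spaced at 120° intervals
H1 = 39°
H2 = (39 + 120) mod 360 = 159°
H3 = (39 + 240) mod 360 = 279°
Triadic = 39°, 159°, 279°


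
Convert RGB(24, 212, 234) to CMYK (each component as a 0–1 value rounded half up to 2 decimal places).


R'=24/255≈0.0941, G'=212/255≈0.8314, B'=234/255≈0.9176
K = 1 - max(R',G',B') = 1 - 234/255 = 21/255 = 0.08235… → 0.08
(1-R'-K)/(1-K) simplifies to (max-R)/max with max = 234:
C = (234-24)/234 = 210/234 = 0.89743… → 0.90
M = (234-212)/234 = 22/234 = 0.09401… → 0.09
Y = (234-234)/234 = 0/234 = 0 → 0.00
= CMYK(0.90, 0.09, 0.00, 0.08)


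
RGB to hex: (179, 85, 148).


R = 179 → B3 (hex)
G = 85 → 55 (hex)
B = 148 → 94 (hex)
Hex = #B35594


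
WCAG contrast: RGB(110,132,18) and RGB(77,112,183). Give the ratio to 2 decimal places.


Linearize each sRGB channel c=v/255: c/12.92 if c ≤ 0.04045 else ((c+0.055)/1.055)^2.4
L = 0.2126×R_lin + 0.7152×G_lin + 0.0722×B_lin
Color 1 (110,132,18):
  R=110: 110/255≈0.4314 > 0.04045 → ((0.4314+0.055)/1.055)^2.4 ≈ 0.15593
  G=132: 132/255≈0.5176 > 0.04045 → ((0.5176+0.055)/1.055)^2.4 ≈ 0.23074
  B=18: 18/255≈0.0706 > 0.04045 → ((0.0706+0.055)/1.055)^2.4 ≈ 0.00605
  L1 = 0.2126×0.15593 + 0.7152×0.23074 + 0.0722×0.00605 ≈ 0.19861
Color 2 (77,112,183):
  R=77: 77/255≈0.3020 > 0.04045 → ((0.3020+0.055)/1.055)^2.4 ≈ 0.07421
  G=112: 112/255≈0.4392 > 0.04045 → ((0.4392+0.055)/1.055)^2.4 ≈ 0.16203
  B=183: 183/255≈0.7176 > 0.04045 → ((0.7176+0.055)/1.055)^2.4 ≈ 0.47353
  L2 = 0.2126×0.07421 + 0.7152×0.16203 + 0.0722×0.47353 ≈ 0.16585
Lighter = 0.19861, Darker = 0.16585
Ratio = (L_lighter + 0.05) / (L_darker + 0.05)
Ratio = (0.19861 + 0.05) / (0.16585 + 0.05) = 0.24861 / 0.21585 ≈ 1.1518
Ratio ≈ 1.15:1


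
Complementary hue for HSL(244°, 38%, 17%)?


Complement = opposite side of color wheel = hue + 180°
H' = (244 + 180) mod 360 = 64°
S and L unchanged.
= HSL(64°, 38%, 17%)


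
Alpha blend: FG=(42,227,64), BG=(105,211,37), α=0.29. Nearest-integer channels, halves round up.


C = α×F + (1-α)×B, with 1-α = 0.71
R: 0.29×42 + 0.71×105 = 12.18 + 74.55 = 86.73 → 87
G: 0.29×227 + 0.71×211 = 65.83 + 149.81 = 215.64 → 216
B: 0.29×64 + 0.71×37 = 18.56 + 26.27 = 44.83 → 45
= RGB(87, 216, 45)


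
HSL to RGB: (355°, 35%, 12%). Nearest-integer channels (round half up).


H=355°, S=0.35, L=0.12
C = (1-|2L-1|)×S = (1-|-0.76|)×0.35 = 0.084
H' = H/60 = 355/60 ≈ 5.9167; X = C×(1-|H' mod 2 - 1|) = 0.007
m = L - C/2 = 0.12 - 0.042 = 0.078
Sector ⌊H'⌋ = 5 → (R',G',B') = (0.084, 0.0, 0.007)
RGB = ((R'+m)×255, (G'+m)×255, (B'+m)×255) = (41.31, 19.89, 21.675)
Round half up → RGB(41, 20, 22)


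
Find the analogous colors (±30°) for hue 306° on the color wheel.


Base hue: 306°
Left analog: (306 - 30) mod 360 = 276°
Right analog: (306 + 30) mod 360 = 336°
Analogous hues = 276° and 336°


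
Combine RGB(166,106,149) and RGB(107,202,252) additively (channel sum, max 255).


Additive: each channel = min(255, C₁+C₂)
R: 166+107 = 273 → 255
G: 106+202 = 308 → 255
B: 149+252 = 401 → 255
= RGB(255, 255, 255)


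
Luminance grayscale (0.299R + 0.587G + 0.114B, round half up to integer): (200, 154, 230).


Gray = 0.299×R + 0.587×G + 0.114×B
Gray = 0.299×200 + 0.587×154 + 0.114×230
Gray = 59.800 + 90.398 + 26.220
Gray = 176.418 → round half up → 176
Gray = 176


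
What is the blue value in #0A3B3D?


Color: #0A3B3D
R = 0A = 10
G = 3B = 59
B = 3D = 61
Blue = 61


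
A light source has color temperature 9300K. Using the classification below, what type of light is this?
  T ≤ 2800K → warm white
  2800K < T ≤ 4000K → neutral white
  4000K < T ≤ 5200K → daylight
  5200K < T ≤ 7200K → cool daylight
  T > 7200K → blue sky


Temperature: 9300K
9300K > 7200K → blue sky
Classification: blue sky


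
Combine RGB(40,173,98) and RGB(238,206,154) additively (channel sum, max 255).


Additive: each channel = min(255, C₁+C₂)
R: 40+238 = 278 → 255
G: 173+206 = 379 → 255
B: 98+154 = 252 → 252
= RGB(255, 255, 252)


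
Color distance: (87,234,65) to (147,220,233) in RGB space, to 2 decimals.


d = √[(R₁-R₂)² + (G₁-G₂)² + (B₁-B₂)²]
d = √[(87-147)² + (234-220)² + (65-233)²]
d = √[3600 + 196 + 28224]
d = √32020
d ≈ 178.94


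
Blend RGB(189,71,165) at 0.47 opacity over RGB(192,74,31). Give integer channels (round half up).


C = α×F + (1-α)×B, with 1-α = 0.53
R: 0.47×189 + 0.53×192 = 88.83 + 101.76 = 190.59 → 191
G: 0.47×71 + 0.53×74 = 33.37 + 39.22 = 72.59 → 73
B: 0.47×165 + 0.53×31 = 77.55 + 16.43 = 93.98 → 94
= RGB(191, 73, 94)


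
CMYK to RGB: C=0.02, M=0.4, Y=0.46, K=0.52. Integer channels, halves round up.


R = 255 × (1-C) × (1-K) = 255 × 0.98 × 0.48 = 119.952 → 120
G = 255 × (1-M) × (1-K) = 255 × 0.60 × 0.48 = 73.44 → 73
B = 255 × (1-Y) × (1-K) = 255 × 0.54 × 0.48 = 66.096 → 66
= RGB(120, 73, 66)


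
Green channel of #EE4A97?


Color: #EE4A97
R = EE = 238
G = 4A = 74
B = 97 = 151
Green = 74


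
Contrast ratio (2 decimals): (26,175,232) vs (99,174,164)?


Linearize each sRGB channel c=v/255: c/12.92 if c ≤ 0.04045 else ((c+0.055)/1.055)^2.4
L = 0.2126×R_lin + 0.7152×G_lin + 0.0722×B_lin
Color 1 (26,175,232):
  R=26: 26/255≈0.1020 > 0.04045 → ((0.1020+0.055)/1.055)^2.4 ≈ 0.01033
  G=175: 175/255≈0.6863 > 0.04045 → ((0.6863+0.055)/1.055)^2.4 ≈ 0.42869
  B=232: 232/255≈0.9098 > 0.04045 → ((0.9098+0.055)/1.055)^2.4 ≈ 0.80695
  L1 = 0.2126×0.01033 + 0.7152×0.42869 + 0.0722×0.80695 ≈ 0.36706
Color 2 (99,174,164):
  R=99: 99/255≈0.3882 > 0.04045 → ((0.3882+0.055)/1.055)^2.4 ≈ 0.12477
  G=174: 174/255≈0.6824 > 0.04045 → ((0.6824+0.055)/1.055)^2.4 ≈ 0.42327
  B=164: 164/255≈0.6431 > 0.04045 → ((0.6431+0.055)/1.055)^2.4 ≈ 0.37124
  L2 = 0.2126×0.12477 + 0.7152×0.42327 + 0.0722×0.37124 ≈ 0.35605
Lighter = 0.36706, Darker = 0.35605
Ratio = (L_lighter + 0.05) / (L_darker + 0.05)
Ratio = (0.36706 + 0.05) / (0.35605 + 0.05) = 0.41706 / 0.40605 ≈ 1.0271
Ratio ≈ 1.03:1


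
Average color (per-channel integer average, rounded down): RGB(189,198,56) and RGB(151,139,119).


Midpoint: each channel = ⌊(C₁+C₂)/2⌋
R: ⌊(189+151)/2⌋ = 170
G: ⌊(198+139)/2⌋ = 168
B: ⌊(56+119)/2⌋ = 87
= RGB(170, 168, 87)


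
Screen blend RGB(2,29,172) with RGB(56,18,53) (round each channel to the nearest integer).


Screen: C = 255 - (255-A)×(255-B)/255, rounded to nearest integer
R: 255 - (255-2)×(255-56)/255 = 255 - 50347/255 ≈ 255 - 197.439 = 57.561 → 58
G: 255 - (255-29)×(255-18)/255 = 255 - 53562/255 ≈ 255 - 210.047 = 44.953 → 45
B: 255 - (255-172)×(255-53)/255 = 255 - 16766/255 ≈ 255 - 65.749 = 189.251 → 189
= RGB(58, 45, 189)


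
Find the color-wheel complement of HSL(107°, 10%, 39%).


Complement = opposite side of color wheel = hue + 180°
H' = (107 + 180) mod 360 = 287°
S and L unchanged.
= HSL(287°, 10%, 39%)


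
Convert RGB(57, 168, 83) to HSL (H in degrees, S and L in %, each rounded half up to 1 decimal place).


Normalize: R'=57/255≈0.2235, G'=168/255≈0.6588, B'=83/255≈0.3255
Max=168/255, Min=57/255, Δ=Max-Min=111/255
L = (Max+Min)/2 = (168+57)/510 = 225/510 = 0.44117… → L = 44.1%
L ≤ 0.5 → S = Δ/(Max+Min) = 111/(168+57) = 111/225 = 0.49333… → S = 49.3%
(the 1/255 factors cancel in S and H, so raw channel differences can be used)
Max is G' → H = 60 × ((B-R)/Δ + 2) = 60 × ((83-57)/111 + 2)
  26/111 + 2 = 0.2342… + 2 = 2.2342…
  H = 60 × 2.2342… = 134.054…° → H = 134.1°
= HSL(134.1°, 49.3%, 44.1%)


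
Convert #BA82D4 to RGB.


BA → 186 (R)
82 → 130 (G)
D4 → 212 (B)
= RGB(186, 130, 212)


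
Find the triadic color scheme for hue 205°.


Triadic: equally spaced at 120° intervals
H1 = 205°
H2 = (205 + 120) mod 360 = 325°
H3 = (205 + 240) mod 360 = 85°
Triadic = 205°, 325°, 85°


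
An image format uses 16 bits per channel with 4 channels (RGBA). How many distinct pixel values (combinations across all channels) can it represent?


Total bits = 16 bits/channel × 4 channels = 64 bits
Distinct pixel values = 2^64
= 18,446,744,073,709,551,616 pixel values


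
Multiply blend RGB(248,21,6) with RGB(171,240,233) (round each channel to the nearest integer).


Multiply: C = A×B/255, rounded to nearest integer
R: 248×171/255 = 42408/255 ≈ 166.306 → 166
G: 21×240/255 = 5040/255 ≈ 19.765 → 20
B: 6×233/255 = 1398/255 ≈ 5.482 → 5
= RGB(166, 20, 5)


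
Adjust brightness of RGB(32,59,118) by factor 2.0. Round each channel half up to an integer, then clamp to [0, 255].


Multiply each channel by 2.0, round half up, clamp to [0, 255]
R: 32×2.0 = 64
G: 59×2.0 = 118
B: 118×2.0 = 236
= RGB(64, 118, 236)


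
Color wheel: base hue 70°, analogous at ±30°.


Base hue: 70°
Left analog: (70 - 30) mod 360 = 40°
Right analog: (70 + 30) mod 360 = 100°
Analogous hues = 40° and 100°


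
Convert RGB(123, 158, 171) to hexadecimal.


R = 123 → 7B (hex)
G = 158 → 9E (hex)
B = 171 → AB (hex)
Hex = #7B9EAB


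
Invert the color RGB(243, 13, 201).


Invert: (255-R, 255-G, 255-B)
R: 255-243 = 12
G: 255-13 = 242
B: 255-201 = 54
= RGB(12, 242, 54)


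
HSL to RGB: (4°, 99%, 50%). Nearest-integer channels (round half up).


H=4°, S=0.99, L=0.50
C = (1-|2L-1|)×S = (1-|0.00|)×0.99 = 0.99
H' = H/60 = 4/60 ≈ 0.0667; X = C×(1-|H' mod 2 - 1|) = 0.066
m = L - C/2 = 0.50 - 0.495 = 0.005
Sector ⌊H'⌋ = 0 → (R',G',B') = (0.99, 0.066, 0.0)
RGB = ((R'+m)×255, (G'+m)×255, (B'+m)×255) = (253.725, 18.105, 1.275)
Round half up → RGB(254, 18, 1)


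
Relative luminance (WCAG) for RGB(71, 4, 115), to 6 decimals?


Linearize each channel (sRGB transfer function): c = v/255; c_lin = c/12.92 if c ≤ 0.04045, else ((c+0.055)/1.055)^2.4
  R: 71/255 ≈ 0.278431 > 0.04045 → ((0.278431+0.055)/1.055)^2.4 ≈ 0.063010
  G: 4/255 ≈ 0.015686 ≤ 0.04045 → 0.015686/12.92 ≈ 0.001214
  B: 115/255 ≈ 0.450980 > 0.04045 → ((0.450980+0.055)/1.055)^2.4 ≈ 0.171441
R_lin = 0.063010, G_lin = 0.001214, B_lin = 0.171441
L = 0.2126×R + 0.7152×G + 0.0722×B
L = 0.2126×0.063010 + 0.7152×0.001214 + 0.0722×0.171441
L ≈ 0.026642


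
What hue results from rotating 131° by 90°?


New hue = (H + rotation) mod 360
New hue = (131 + 90) mod 360
= 221 mod 360
= 221°


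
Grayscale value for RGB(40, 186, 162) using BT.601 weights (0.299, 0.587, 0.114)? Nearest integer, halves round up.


Gray = 0.299×R + 0.587×G + 0.114×B
Gray = 0.299×40 + 0.587×186 + 0.114×162
Gray = 11.960 + 109.182 + 18.468
Gray = 139.610 → round half up → 140
Gray = 140


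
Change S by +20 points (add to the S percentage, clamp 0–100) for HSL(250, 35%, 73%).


Original S = 35%
Adjustment = +20 percentage points
New S = 35 + (20) = 55
Clamp to [0, 100] → 55
= HSL(250°, 55%, 73%)


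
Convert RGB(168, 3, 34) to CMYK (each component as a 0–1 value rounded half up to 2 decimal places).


R'=168/255≈0.6588, G'=3/255≈0.0118, B'=34/255≈0.1333
K = 1 - max(R',G',B') = 1 - 168/255 = 87/255 = 0.34117… → 0.34
(1-R'-K)/(1-K) simplifies to (max-R)/max with max = 168:
C = (168-168)/168 = 0/168 = 0 → 0.00
M = (168-3)/168 = 165/168 = 0.98214… → 0.98
Y = (168-34)/168 = 134/168 = 0.79761… → 0.80
= CMYK(0.00, 0.98, 0.80, 0.34)


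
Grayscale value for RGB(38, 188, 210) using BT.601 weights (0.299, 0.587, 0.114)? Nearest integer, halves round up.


Gray = 0.299×R + 0.587×G + 0.114×B
Gray = 0.299×38 + 0.587×188 + 0.114×210
Gray = 11.362 + 110.356 + 23.940
Gray = 145.658 → round half up → 146
Gray = 146


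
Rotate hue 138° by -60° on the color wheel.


New hue = (H + rotation) mod 360
New hue = (138 -60) mod 360
= 78 mod 360
= 78°


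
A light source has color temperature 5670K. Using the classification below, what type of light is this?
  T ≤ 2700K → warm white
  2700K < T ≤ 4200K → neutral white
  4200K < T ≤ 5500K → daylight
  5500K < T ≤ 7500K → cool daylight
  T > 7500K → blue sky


Temperature: 5670K
5500K < 5670K ≤ 7500K → cool daylight
Classification: cool daylight


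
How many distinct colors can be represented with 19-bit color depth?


Colors = 2^bits = 2^19
= 524,288 colors


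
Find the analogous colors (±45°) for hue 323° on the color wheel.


Base hue: 323°
Left analog: (323 - 45) mod 360 = 278°
Right analog: (323 + 45) mod 360 = 8°
Analogous hues = 278° and 8°


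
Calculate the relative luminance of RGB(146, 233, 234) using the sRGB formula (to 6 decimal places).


Linearize each channel (sRGB transfer function): c = v/255; c_lin = c/12.92 if c ≤ 0.04045, else ((c+0.055)/1.055)^2.4
  R: 146/255 ≈ 0.572549 > 0.04045 → ((0.572549+0.055)/1.055)^2.4 ≈ 0.287441
  G: 233/255 ≈ 0.913725 > 0.04045 → ((0.913725+0.055)/1.055)^2.4 ≈ 0.814847
  B: 234/255 ≈ 0.917647 > 0.04045 → ((0.917647+0.055)/1.055)^2.4 ≈ 0.822786
R_lin = 0.287441, G_lin = 0.814847, B_lin = 0.822786
L = 0.2126×R + 0.7152×G + 0.0722×B
L = 0.2126×0.287441 + 0.7152×0.814847 + 0.0722×0.822786
L ≈ 0.703293


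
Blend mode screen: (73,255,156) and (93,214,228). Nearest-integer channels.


Screen: C = 255 - (255-A)×(255-B)/255, rounded to nearest integer
R: 255 - (255-73)×(255-93)/255 = 255 - 29484/255 ≈ 255 - 115.624 = 139.376 → 139
G: 255 - (255-255)×(255-214)/255 = 255 - 0/255 ≈ 255 - 0.000 = 255.000 → 255
B: 255 - (255-156)×(255-228)/255 = 255 - 2673/255 ≈ 255 - 10.482 = 244.518 → 245
= RGB(139, 255, 245)


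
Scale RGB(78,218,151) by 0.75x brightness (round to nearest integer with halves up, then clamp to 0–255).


Multiply each channel by 0.75, round half up, clamp to [0, 255]
R: 78×0.75 = 58.5 → round → 59
G: 218×0.75 = 163.5 → round → 164
B: 151×0.75 = 113.25 → round → 113
= RGB(59, 164, 113)


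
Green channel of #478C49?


Color: #478C49
R = 47 = 71
G = 8C = 140
B = 49 = 73
Green = 140


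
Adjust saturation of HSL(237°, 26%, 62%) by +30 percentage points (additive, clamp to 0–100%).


Original S = 26%
Adjustment = +30 percentage points
New S = 26 + (30) = 56
Clamp to [0, 100] → 56
= HSL(237°, 56%, 62%)


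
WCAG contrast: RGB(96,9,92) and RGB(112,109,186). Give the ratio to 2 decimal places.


Linearize each sRGB channel c=v/255: c/12.92 if c ≤ 0.04045 else ((c+0.055)/1.055)^2.4
L = 0.2126×R_lin + 0.7152×G_lin + 0.0722×B_lin
Color 1 (96,9,92):
  R=96: 96/255≈0.3765 > 0.04045 → ((0.3765+0.055)/1.055)^2.4 ≈ 0.11697
  G=9: 9/255≈0.0353 ≤ 0.04045 → 0.0353/12.92 ≈ 0.00273
  B=92: 92/255≈0.3608 > 0.04045 → ((0.3608+0.055)/1.055)^2.4 ≈ 0.10702
  L1 = 0.2126×0.11697 + 0.7152×0.00273 + 0.0722×0.10702 ≈ 0.03455
Color 2 (112,109,186):
  R=112: 112/255≈0.4392 > 0.04045 → ((0.4392+0.055)/1.055)^2.4 ≈ 0.16203
  G=109: 109/255≈0.4275 > 0.04045 → ((0.4275+0.055)/1.055)^2.4 ≈ 0.15293
  B=186: 186/255≈0.7294 > 0.04045 → ((0.7294+0.055)/1.055)^2.4 ≈ 0.49102
  L2 = 0.2126×0.16203 + 0.7152×0.15293 + 0.0722×0.49102 ≈ 0.17927
Lighter = 0.17927, Darker = 0.03455
Ratio = (L_lighter + 0.05) / (L_darker + 0.05)
Ratio = (0.17927 + 0.05) / (0.03455 + 0.05) = 0.22927 / 0.08455 ≈ 2.7117
Ratio ≈ 2.71:1


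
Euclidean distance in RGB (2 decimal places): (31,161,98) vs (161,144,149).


d = √[(R₁-R₂)² + (G₁-G₂)² + (B₁-B₂)²]
d = √[(31-161)² + (161-144)² + (98-149)²]
d = √[16900 + 289 + 2601]
d = √19790
d ≈ 140.68


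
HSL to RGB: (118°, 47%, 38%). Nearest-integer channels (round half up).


H=118°, S=0.47, L=0.38
C = (1-|2L-1|)×S = (1-|-0.24|)×0.47 = 0.3572
H' = H/60 = 118/60 ≈ 1.9667; X = C×(1-|H' mod 2 - 1|) ≈ 0.0119
m = L - C/2 = 0.38 - 0.1786 = 0.2014
Sector ⌊H'⌋ = 1 → (R',G',B') = (≈0.0119, 0.3572, 0.0)
RGB = ((R'+m)×255, (G'+m)×255, (B'+m)×255) = (54.3932, 142.443, 51.357)
Round half up → RGB(54, 142, 51)


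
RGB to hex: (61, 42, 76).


R = 61 → 3D (hex)
G = 42 → 2A (hex)
B = 76 → 4C (hex)
Hex = #3D2A4C


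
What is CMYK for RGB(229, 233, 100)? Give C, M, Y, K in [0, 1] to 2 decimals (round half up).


R'=229/255≈0.8980, G'=233/255≈0.9137, B'=100/255≈0.3922
K = 1 - max(R',G',B') = 1 - 233/255 = 22/255 = 0.08627… → 0.09
(1-R'-K)/(1-K) simplifies to (max-R)/max with max = 233:
C = (233-229)/233 = 4/233 = 0.01716… → 0.02
M = (233-233)/233 = 0/233 = 0 → 0.00
Y = (233-100)/233 = 133/233 = 0.57081… → 0.57
= CMYK(0.02, 0.00, 0.57, 0.09)


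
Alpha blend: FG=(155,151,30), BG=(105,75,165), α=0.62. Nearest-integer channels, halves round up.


C = α×F + (1-α)×B, with 1-α = 0.38
R: 0.62×155 + 0.38×105 = 96.10 + 39.90 = 136.00 → 136
G: 0.62×151 + 0.38×75 = 93.62 + 28.50 = 122.12 → 122
B: 0.62×30 + 0.38×165 = 18.60 + 62.70 = 81.30 → 81
= RGB(136, 122, 81)


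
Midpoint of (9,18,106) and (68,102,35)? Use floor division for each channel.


Midpoint: each channel = ⌊(C₁+C₂)/2⌋
R: ⌊(9+68)/2⌋ = 38
G: ⌊(18+102)/2⌋ = 60
B: ⌊(106+35)/2⌋ = 70
= RGB(38, 60, 70)


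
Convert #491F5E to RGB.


49 → 73 (R)
1F → 31 (G)
5E → 94 (B)
= RGB(73, 31, 94)


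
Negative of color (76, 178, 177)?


Invert: (255-R, 255-G, 255-B)
R: 255-76 = 179
G: 255-178 = 77
B: 255-177 = 78
= RGB(179, 77, 78)


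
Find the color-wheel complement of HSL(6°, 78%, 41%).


Complement = opposite side of color wheel = hue + 180°
H' = (6 + 180) mod 360 = 186°
S and L unchanged.
= HSL(186°, 78%, 41%)


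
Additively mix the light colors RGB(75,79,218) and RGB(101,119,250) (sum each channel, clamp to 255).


Additive: each channel = min(255, C₁+C₂)
R: 75+101 = 176 → 176
G: 79+119 = 198 → 198
B: 218+250 = 468 → 255
= RGB(176, 198, 255)


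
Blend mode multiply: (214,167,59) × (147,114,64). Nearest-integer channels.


Multiply: C = A×B/255, rounded to nearest integer
R: 214×147/255 = 31458/255 ≈ 123.365 → 123
G: 167×114/255 = 19038/255 ≈ 74.659 → 75
B: 59×64/255 = 3776/255 ≈ 14.808 → 15
= RGB(123, 75, 15)


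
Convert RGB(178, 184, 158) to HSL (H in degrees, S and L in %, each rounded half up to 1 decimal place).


Normalize: R'=178/255≈0.6980, G'=184/255≈0.7216, B'=158/255≈0.6196
Max=184/255, Min=158/255, Δ=Max-Min=26/255
L = (Max+Min)/2 = (184+158)/510 = 342/510 = 0.67058… → L = 67.1%
L > 0.5 → S = Δ/(2-Max-Min) = 26/(510-184-158) = 26/168 = 0.15476… → S = 15.5%
(the 1/255 factors cancel in S and H, so raw channel differences can be used)
Max is G' → H = 60 × ((B-R)/Δ + 2) = 60 × ((158-178)/26 + 2)
  -20/26 + 2 = -0.7692… + 2 = 1.2307…
  H = 60 × 1.2307… = 73.846…° → H = 73.8°
= HSL(73.8°, 15.5%, 67.1%)


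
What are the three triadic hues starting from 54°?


Triadic: equally spaced at 120° intervals
H1 = 54°
H2 = (54 + 120) mod 360 = 174°
H3 = (54 + 240) mod 360 = 294°
Triadic = 54°, 174°, 294°


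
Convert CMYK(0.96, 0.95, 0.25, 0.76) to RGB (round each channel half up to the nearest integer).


R = 255 × (1-C) × (1-K) = 255 × 0.04 × 0.24 = 2.448 → 2
G = 255 × (1-M) × (1-K) = 255 × 0.05 × 0.24 = 3.06 → 3
B = 255 × (1-Y) × (1-K) = 255 × 0.75 × 0.24 = 45.9 → 46
= RGB(2, 3, 46)


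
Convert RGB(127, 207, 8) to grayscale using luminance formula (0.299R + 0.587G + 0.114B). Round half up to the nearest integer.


Gray = 0.299×R + 0.587×G + 0.114×B
Gray = 0.299×127 + 0.587×207 + 0.114×8
Gray = 37.973 + 121.509 + 0.912
Gray = 160.394 → round half up → 160
Gray = 160


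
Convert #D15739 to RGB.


D1 → 209 (R)
57 → 87 (G)
39 → 57 (B)
= RGB(209, 87, 57)


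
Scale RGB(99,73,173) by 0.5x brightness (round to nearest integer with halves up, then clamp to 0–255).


Multiply each channel by 0.5, round half up, clamp to [0, 255]
R: 99×0.5 = 49.5 → round → 50
G: 73×0.5 = 36.5 → round → 37
B: 173×0.5 = 86.5 → round → 87
= RGB(50, 37, 87)


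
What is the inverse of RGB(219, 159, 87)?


Invert: (255-R, 255-G, 255-B)
R: 255-219 = 36
G: 255-159 = 96
B: 255-87 = 168
= RGB(36, 96, 168)


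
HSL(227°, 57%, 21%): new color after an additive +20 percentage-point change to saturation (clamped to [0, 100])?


Original S = 57%
Adjustment = +20 percentage points
New S = 57 + (20) = 77
Clamp to [0, 100] → 77
= HSL(227°, 77%, 21%)


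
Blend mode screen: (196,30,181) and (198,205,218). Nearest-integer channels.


Screen: C = 255 - (255-A)×(255-B)/255, rounded to nearest integer
R: 255 - (255-196)×(255-198)/255 = 255 - 3363/255 ≈ 255 - 13.188 = 241.812 → 242
G: 255 - (255-30)×(255-205)/255 = 255 - 11250/255 ≈ 255 - 44.118 = 210.882 → 211
B: 255 - (255-181)×(255-218)/255 = 255 - 2738/255 ≈ 255 - 10.737 = 244.263 → 244
= RGB(242, 211, 244)


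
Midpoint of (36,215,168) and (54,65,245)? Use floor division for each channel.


Midpoint: each channel = ⌊(C₁+C₂)/2⌋
R: ⌊(36+54)/2⌋ = 45
G: ⌊(215+65)/2⌋ = 140
B: ⌊(168+245)/2⌋ = 206
= RGB(45, 140, 206)


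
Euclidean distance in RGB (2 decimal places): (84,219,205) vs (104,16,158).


d = √[(R₁-R₂)² + (G₁-G₂)² + (B₁-B₂)²]
d = √[(84-104)² + (219-16)² + (205-158)²]
d = √[400 + 41209 + 2209]
d = √43818
d ≈ 209.33


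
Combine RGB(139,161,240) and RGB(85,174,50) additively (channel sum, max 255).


Additive: each channel = min(255, C₁+C₂)
R: 139+85 = 224 → 224
G: 161+174 = 335 → 255
B: 240+50 = 290 → 255
= RGB(224, 255, 255)


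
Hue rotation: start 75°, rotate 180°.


New hue = (H + rotation) mod 360
New hue = (75 + 180) mod 360
= 255 mod 360
= 255°


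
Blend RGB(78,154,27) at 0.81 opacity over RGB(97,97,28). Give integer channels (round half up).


C = α×F + (1-α)×B, with 1-α = 0.19
R: 0.81×78 + 0.19×97 = 63.18 + 18.43 = 81.61 → 82
G: 0.81×154 + 0.19×97 = 124.74 + 18.43 = 143.17 → 143
B: 0.81×27 + 0.19×28 = 21.87 + 5.32 = 27.19 → 27
= RGB(82, 143, 27)


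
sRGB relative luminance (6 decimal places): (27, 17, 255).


Linearize each channel (sRGB transfer function): c = v/255; c_lin = c/12.92 if c ≤ 0.04045, else ((c+0.055)/1.055)^2.4
  R: 27/255 ≈ 0.105882 > 0.04045 → ((0.105882+0.055)/1.055)^2.4 ≈ 0.010960
  G: 17/255 ≈ 0.066667 > 0.04045 → ((0.066667+0.055)/1.055)^2.4 ≈ 0.005605
  B: 255/255 ≈ 1.000000 > 0.04045 → ((1.000000+0.055)/1.055)^2.4 ≈ 1.000000
R_lin = 0.010960, G_lin = 0.005605, B_lin = 1.000000
L = 0.2126×R + 0.7152×G + 0.0722×B
L = 0.2126×0.010960 + 0.7152×0.005605 + 0.0722×1.000000
L ≈ 0.078539


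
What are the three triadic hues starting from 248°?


Triadic: equally spaced at 120° intervals
H1 = 248°
H2 = (248 + 120) mod 360 = 8°
H3 = (248 + 240) mod 360 = 128°
Triadic = 248°, 8°, 128°


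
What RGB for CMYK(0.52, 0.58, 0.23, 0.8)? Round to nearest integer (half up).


R = 255 × (1-C) × (1-K) = 255 × 0.48 × 0.20 = 24.48 → 24
G = 255 × (1-M) × (1-K) = 255 × 0.42 × 0.20 = 21.42 → 21
B = 255 × (1-Y) × (1-K) = 255 × 0.77 × 0.20 = 39.27 → 39
= RGB(24, 21, 39)


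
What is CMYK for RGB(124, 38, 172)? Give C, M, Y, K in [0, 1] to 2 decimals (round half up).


R'=124/255≈0.4863, G'=38/255≈0.1490, B'=172/255≈0.6745
K = 1 - max(R',G',B') = 1 - 172/255 = 83/255 = 0.32549… → 0.33
(1-R'-K)/(1-K) simplifies to (max-R)/max with max = 172:
C = (172-124)/172 = 48/172 = 0.27906… → 0.28
M = (172-38)/172 = 134/172 = 0.77906… → 0.78
Y = (172-172)/172 = 0/172 = 0 → 0.00
= CMYK(0.28, 0.78, 0.00, 0.33)


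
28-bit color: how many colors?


Colors = 2^bits = 2^28
= 268,435,456 colors


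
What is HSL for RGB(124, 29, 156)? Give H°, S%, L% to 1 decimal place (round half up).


Normalize: R'=124/255≈0.4863, G'=29/255≈0.1137, B'=156/255≈0.6118
Max=156/255, Min=29/255, Δ=Max-Min=127/255
L = (Max+Min)/2 = (156+29)/510 = 185/510 = 0.36274… → L = 36.3%
L ≤ 0.5 → S = Δ/(Max+Min) = 127/(156+29) = 127/185 = 0.68648… → S = 68.6%
(the 1/255 factors cancel in S and H, so raw channel differences can be used)
Max is B' → H = 60 × ((R-G)/Δ + 4) = 60 × ((124-29)/127 + 4)
  95/127 + 4 = 0.7480… + 4 = 4.7480…
  H = 60 × 4.7480… = 284.881…° → H = 284.9°
= HSL(284.9°, 68.6%, 36.3%)


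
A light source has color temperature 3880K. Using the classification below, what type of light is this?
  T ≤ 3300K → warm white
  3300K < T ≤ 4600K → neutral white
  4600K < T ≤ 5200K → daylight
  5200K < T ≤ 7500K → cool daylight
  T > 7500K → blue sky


Temperature: 3880K
3300K < 3880K ≤ 4600K → neutral white
Classification: neutral white


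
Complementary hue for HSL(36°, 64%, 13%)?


Complement = opposite side of color wheel = hue + 180°
H' = (36 + 180) mod 360 = 216°
S and L unchanged.
= HSL(216°, 64%, 13%)


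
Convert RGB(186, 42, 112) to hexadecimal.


R = 186 → BA (hex)
G = 42 → 2A (hex)
B = 112 → 70 (hex)
Hex = #BA2A70


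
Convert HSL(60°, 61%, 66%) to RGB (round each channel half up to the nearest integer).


H=60°, S=0.61, L=0.66
C = (1-|2L-1|)×S = (1-|0.32|)×0.61 = 0.4148
H' = H/60 = 60/60 ≈ 1.0000; X = C×(1-|H' mod 2 - 1|) = 0.4148
m = L - C/2 = 0.66 - 0.2074 = 0.4526
Sector ⌊H'⌋ = 1 → (R',G',B') = (0.4148, 0.4148, 0.0)
RGB = ((R'+m)×255, (G'+m)×255, (B'+m)×255) = (221.187, 221.187, 115.413)
Round half up → RGB(221, 221, 115)


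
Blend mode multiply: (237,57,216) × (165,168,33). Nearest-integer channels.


Multiply: C = A×B/255, rounded to nearest integer
R: 237×165/255 = 39105/255 ≈ 153.353 → 153
G: 57×168/255 = 9576/255 ≈ 37.553 → 38
B: 216×33/255 = 7128/255 ≈ 27.953 → 28
= RGB(153, 38, 28)


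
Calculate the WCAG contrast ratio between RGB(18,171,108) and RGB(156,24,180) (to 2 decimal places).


Linearize each sRGB channel c=v/255: c/12.92 if c ≤ 0.04045 else ((c+0.055)/1.055)^2.4
L = 0.2126×R_lin + 0.7152×G_lin + 0.0722×B_lin
Color 1 (18,171,108):
  R=18: 18/255≈0.0706 > 0.04045 → ((0.0706+0.055)/1.055)^2.4 ≈ 0.00605
  G=171: 171/255≈0.6706 > 0.04045 → ((0.6706+0.055)/1.055)^2.4 ≈ 0.40724
  B=108: 108/255≈0.4235 > 0.04045 → ((0.4235+0.055)/1.055)^2.4 ≈ 0.14996
  L1 = 0.2126×0.00605 + 0.7152×0.40724 + 0.0722×0.14996 ≈ 0.30337
Color 2 (156,24,180):
  R=156: 156/255≈0.6118 > 0.04045 → ((0.6118+0.055)/1.055)^2.4 ≈ 0.33245
  G=24: 24/255≈0.0941 > 0.04045 → ((0.0941+0.055)/1.055)^2.4 ≈ 0.00913
  B=180: 180/255≈0.7059 > 0.04045 → ((0.7059+0.055)/1.055)^2.4 ≈ 0.45641
  L2 = 0.2126×0.33245 + 0.7152×0.00913 + 0.0722×0.45641 ≈ 0.11016
Lighter = 0.30337, Darker = 0.11016
Ratio = (L_lighter + 0.05) / (L_darker + 0.05)
Ratio = (0.30337 + 0.05) / (0.11016 + 0.05) = 0.35337 / 0.16016 ≈ 2.2063
Ratio ≈ 2.21:1


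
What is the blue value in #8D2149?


Color: #8D2149
R = 8D = 141
G = 21 = 33
B = 49 = 73
Blue = 73


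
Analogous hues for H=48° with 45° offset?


Base hue: 48°
Left analog: (48 - 45) mod 360 = 3°
Right analog: (48 + 45) mod 360 = 93°
Analogous hues = 3° and 93°


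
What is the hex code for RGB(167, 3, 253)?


R = 167 → A7 (hex)
G = 3 → 03 (hex)
B = 253 → FD (hex)
Hex = #A703FD


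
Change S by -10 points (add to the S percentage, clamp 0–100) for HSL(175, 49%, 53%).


Original S = 49%
Adjustment = -10 percentage points
New S = 49 + (-10) = 39
Clamp to [0, 100] → 39
= HSL(175°, 39%, 53%)


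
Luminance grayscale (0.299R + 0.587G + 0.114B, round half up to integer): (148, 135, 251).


Gray = 0.299×R + 0.587×G + 0.114×B
Gray = 0.299×148 + 0.587×135 + 0.114×251
Gray = 44.252 + 79.245 + 28.614
Gray = 152.111 → round half up → 152
Gray = 152


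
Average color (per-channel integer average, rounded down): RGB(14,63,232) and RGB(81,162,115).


Midpoint: each channel = ⌊(C₁+C₂)/2⌋
R: ⌊(14+81)/2⌋ = 47
G: ⌊(63+162)/2⌋ = 112
B: ⌊(232+115)/2⌋ = 173
= RGB(47, 112, 173)


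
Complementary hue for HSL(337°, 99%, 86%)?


Complement = opposite side of color wheel = hue + 180°
H' = (337 + 180) mod 360 = 157°
S and L unchanged.
= HSL(157°, 99%, 86%)


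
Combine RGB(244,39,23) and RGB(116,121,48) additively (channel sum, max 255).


Additive: each channel = min(255, C₁+C₂)
R: 244+116 = 360 → 255
G: 39+121 = 160 → 160
B: 23+48 = 71 → 71
= RGB(255, 160, 71)


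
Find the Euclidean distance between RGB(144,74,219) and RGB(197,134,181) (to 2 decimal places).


d = √[(R₁-R₂)² + (G₁-G₂)² + (B₁-B₂)²]
d = √[(144-197)² + (74-134)² + (219-181)²]
d = √[2809 + 3600 + 1444]
d = √7853
d ≈ 88.62


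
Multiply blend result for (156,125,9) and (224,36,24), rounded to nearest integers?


Multiply: C = A×B/255, rounded to nearest integer
R: 156×224/255 = 34944/255 ≈ 137.035 → 137
G: 125×36/255 = 4500/255 ≈ 17.647 → 18
B: 9×24/255 = 216/255 ≈ 0.847 → 1
= RGB(137, 18, 1)


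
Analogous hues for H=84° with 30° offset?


Base hue: 84°
Left analog: (84 - 30) mod 360 = 54°
Right analog: (84 + 30) mod 360 = 114°
Analogous hues = 54° and 114°


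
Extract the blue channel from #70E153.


Color: #70E153
R = 70 = 112
G = E1 = 225
B = 53 = 83
Blue = 83


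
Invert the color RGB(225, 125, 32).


Invert: (255-R, 255-G, 255-B)
R: 255-225 = 30
G: 255-125 = 130
B: 255-32 = 223
= RGB(30, 130, 223)


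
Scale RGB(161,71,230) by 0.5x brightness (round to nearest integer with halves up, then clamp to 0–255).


Multiply each channel by 0.5, round half up, clamp to [0, 255]
R: 161×0.5 = 80.5 → round → 81
G: 71×0.5 = 35.5 → round → 36
B: 230×0.5 = 115
= RGB(81, 36, 115)


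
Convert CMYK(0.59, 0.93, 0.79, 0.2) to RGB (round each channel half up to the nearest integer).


R = 255 × (1-C) × (1-K) = 255 × 0.41 × 0.80 = 83.64 → 84
G = 255 × (1-M) × (1-K) = 255 × 0.07 × 0.80 = 14.28 → 14
B = 255 × (1-Y) × (1-K) = 255 × 0.21 × 0.80 = 42.84 → 43
= RGB(84, 14, 43)


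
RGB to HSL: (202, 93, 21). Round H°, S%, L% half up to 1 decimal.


Normalize: R'=202/255≈0.7922, G'=93/255≈0.3647, B'=21/255≈0.0824
Max=202/255, Min=21/255, Δ=Max-Min=181/255
L = (Max+Min)/2 = (202+21)/510 = 223/510 = 0.43725… → L = 43.7%
L ≤ 0.5 → S = Δ/(Max+Min) = 181/(202+21) = 181/223 = 0.81165… → S = 81.2%
(the 1/255 factors cancel in S and H, so raw channel differences can be used)
Max is R' → H = 60 × (((G-B)/Δ) mod 6) = 60 × (((93-21)/181) mod 6)
  72/181 = 0.3977…
  H = 60 × 0.3977… = 23.867…° → H = 23.9°
= HSL(23.9°, 81.2%, 43.7%)


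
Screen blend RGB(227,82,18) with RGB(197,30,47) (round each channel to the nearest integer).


Screen: C = 255 - (255-A)×(255-B)/255, rounded to nearest integer
R: 255 - (255-227)×(255-197)/255 = 255 - 1624/255 ≈ 255 - 6.369 = 248.631 → 249
G: 255 - (255-82)×(255-30)/255 = 255 - 38925/255 ≈ 255 - 152.647 = 102.353 → 102
B: 255 - (255-18)×(255-47)/255 = 255 - 49296/255 ≈ 255 - 193.318 = 61.682 → 62
= RGB(249, 102, 62)


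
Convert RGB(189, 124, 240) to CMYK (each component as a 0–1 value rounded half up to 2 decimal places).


R'=189/255≈0.7412, G'=124/255≈0.4863, B'=240/255≈0.9412
K = 1 - max(R',G',B') = 1 - 240/255 = 15/255 = 0.05882… → 0.06
(1-R'-K)/(1-K) simplifies to (max-R)/max with max = 240:
C = (240-189)/240 = 51/240 = 0.2125 → 0.21
M = (240-124)/240 = 116/240 = 0.48333… → 0.48
Y = (240-240)/240 = 0/240 = 0 → 0.00
= CMYK(0.21, 0.48, 0.00, 0.06)


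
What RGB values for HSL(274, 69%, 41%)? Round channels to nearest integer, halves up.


H=274°, S=0.69, L=0.41
C = (1-|2L-1|)×S = (1-|-0.18|)×0.69 = 0.5658
H' = H/60 = 274/60 ≈ 4.5667; X = C×(1-|H' mod 2 - 1|) = 0.32062
m = L - C/2 = 0.41 - 0.2829 = 0.1271
Sector ⌊H'⌋ = 4 → (R',G',B') = (0.32062, 0.0, 0.5658)
RGB = ((R'+m)×255, (G'+m)×255, (B'+m)×255) = (114.1686, 32.4105, 176.6895)
Round half up → RGB(114, 32, 177)


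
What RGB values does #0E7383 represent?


0E → 14 (R)
73 → 115 (G)
83 → 131 (B)
= RGB(14, 115, 131)


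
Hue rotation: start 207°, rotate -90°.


New hue = (H + rotation) mod 360
New hue = (207 -90) mod 360
= 117 mod 360
= 117°


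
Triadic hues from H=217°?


Triadic: equally spaced at 120° intervals
H1 = 217°
H2 = (217 + 120) mod 360 = 337°
H3 = (217 + 240) mod 360 = 97°
Triadic = 217°, 337°, 97°


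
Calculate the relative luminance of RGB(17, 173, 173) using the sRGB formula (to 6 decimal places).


Linearize each channel (sRGB transfer function): c = v/255; c_lin = c/12.92 if c ≤ 0.04045, else ((c+0.055)/1.055)^2.4
  R: 17/255 ≈ 0.066667 > 0.04045 → ((0.066667+0.055)/1.055)^2.4 ≈ 0.005605
  G: 173/255 ≈ 0.678431 > 0.04045 → ((0.678431+0.055)/1.055)^2.4 ≈ 0.417885
  B: 173/255 ≈ 0.678431 > 0.04045 → ((0.678431+0.055)/1.055)^2.4 ≈ 0.417885
R_lin = 0.005605, G_lin = 0.417885, B_lin = 0.417885
L = 0.2126×R + 0.7152×G + 0.0722×B
L = 0.2126×0.005605 + 0.7152×0.417885 + 0.0722×0.417885
L ≈ 0.330234
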